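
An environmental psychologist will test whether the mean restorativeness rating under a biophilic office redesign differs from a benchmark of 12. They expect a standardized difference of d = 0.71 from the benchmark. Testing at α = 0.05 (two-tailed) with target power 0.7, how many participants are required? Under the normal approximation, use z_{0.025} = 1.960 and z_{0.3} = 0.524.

For a one-sample test: n = ((z_{α/2} + z_β) / d)².
z_{α/2} + z_β = 1.960 + 0.524 = 2.484.
n = (2.484 / 0.71)² = 3.499² = 12.24.
Round up.

n = 13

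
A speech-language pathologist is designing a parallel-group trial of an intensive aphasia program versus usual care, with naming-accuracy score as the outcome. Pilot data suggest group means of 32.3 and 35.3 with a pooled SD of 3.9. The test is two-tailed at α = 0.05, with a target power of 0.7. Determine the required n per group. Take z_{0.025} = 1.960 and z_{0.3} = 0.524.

Cohen's d = |M₁ − M₂| / SD_pooled = |32.3 − 35.3| / 3.9 = 3.0 / 3.9 = 0.769.
For two independent groups with equal n: n = 2·((z_{α/2} + z_β) / d)².
z_{α/2} + z_β = 1.960 + 0.524 = 2.484.
n = 2 × (2.484 / 0.769)² = 2 × 3.230² = 2 × 10.43 = 20.9.
Round up to the next whole participant.

n = 21 per group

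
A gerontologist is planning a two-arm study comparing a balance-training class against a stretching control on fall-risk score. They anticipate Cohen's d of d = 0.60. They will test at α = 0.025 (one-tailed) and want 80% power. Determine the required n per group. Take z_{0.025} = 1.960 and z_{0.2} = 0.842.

For two independent groups with equal n: n = 2·((z_{α} + z_β) / d)².
z_{α} + z_β = 1.960 + 0.842 = 2.802.
n = 2 × (2.802 / 0.60)² = 2 × 4.670² = 2 × 21.81 = 43.6.
Round up to the next whole participant.

n = 44 per group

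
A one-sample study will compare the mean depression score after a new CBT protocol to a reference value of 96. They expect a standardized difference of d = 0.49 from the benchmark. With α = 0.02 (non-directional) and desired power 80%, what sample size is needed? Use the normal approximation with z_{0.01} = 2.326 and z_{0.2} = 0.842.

n = 42

For a one-sample test: n = ((z_{α/2} + z_β) / d)².
z_{α/2} + z_β = 2.326 + 0.842 = 3.168.
n = (3.168 / 0.49)² = 6.465² = 41.80.
Round up.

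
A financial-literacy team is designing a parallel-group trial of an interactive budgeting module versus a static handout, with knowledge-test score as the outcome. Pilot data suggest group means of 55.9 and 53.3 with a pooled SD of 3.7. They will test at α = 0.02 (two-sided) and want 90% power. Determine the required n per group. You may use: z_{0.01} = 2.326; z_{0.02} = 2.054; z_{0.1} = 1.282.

Cohen's d = |M₁ − M₂| / SD_pooled = |55.9 − 53.3| / 3.7 = 2.6 / 3.7 = 0.703.
For two independent groups with equal n: n = 2·((z_{α/2} + z_β) / d)².
z_{α/2} + z_β = 2.326 + 1.282 = 3.608.
n = 2 × (3.608 / 0.703)² = 2 × 5.132² = 2 × 26.34 = 52.7.
Round up to the next whole participant.

n = 53 per group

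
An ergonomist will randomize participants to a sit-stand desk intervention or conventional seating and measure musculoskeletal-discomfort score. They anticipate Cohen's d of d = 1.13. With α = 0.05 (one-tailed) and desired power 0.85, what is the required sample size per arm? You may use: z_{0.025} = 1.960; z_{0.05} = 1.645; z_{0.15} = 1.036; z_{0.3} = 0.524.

For two independent groups with equal n: n = 2·((z_{α} + z_β) / d)².
z_{α} + z_β = 1.645 + 1.036 = 2.681.
n = 2 × (2.681 / 1.13)² = 2 × 2.373² = 2 × 5.63 = 11.3.
Round up to the next whole participant.

n = 12 per group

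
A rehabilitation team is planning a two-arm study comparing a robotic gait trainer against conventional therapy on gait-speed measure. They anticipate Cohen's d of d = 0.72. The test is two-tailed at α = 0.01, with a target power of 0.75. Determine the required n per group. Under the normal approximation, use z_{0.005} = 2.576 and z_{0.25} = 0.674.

For two independent groups with equal n: n = 2·((z_{α/2} + z_β) / d)².
z_{α/2} + z_β = 2.576 + 0.674 = 3.250.
n = 2 × (3.250 / 0.72)² = 2 × 4.514² = 2 × 20.38 = 40.8.
Round up to the next whole participant.

n = 41 per group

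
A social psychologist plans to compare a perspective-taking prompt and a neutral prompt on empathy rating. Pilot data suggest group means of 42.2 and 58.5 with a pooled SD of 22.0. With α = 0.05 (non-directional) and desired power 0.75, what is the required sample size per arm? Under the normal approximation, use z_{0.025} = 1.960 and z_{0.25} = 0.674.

n = 26 per group

Cohen's d = |M₁ − M₂| / SD_pooled = |42.2 − 58.5| / 22.0 = 16.3 / 22.0 = 0.741.
For two independent groups with equal n: n = 2·((z_{α/2} + z_β) / d)².
z_{α/2} + z_β = 1.960 + 0.674 = 2.634.
n = 2 × (2.634 / 0.741)² = 2 × 3.555² = 2 × 12.64 = 25.3.
Round up to the next whole participant.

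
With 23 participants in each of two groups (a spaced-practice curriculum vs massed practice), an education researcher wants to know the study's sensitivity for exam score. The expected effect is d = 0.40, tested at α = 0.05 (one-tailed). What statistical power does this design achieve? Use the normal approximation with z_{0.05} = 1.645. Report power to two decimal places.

power ≈ 0.39

For two equal groups, power = Φ(d·√(n/2) − z_{α}).
d·√(n/2) = 0.40 × √(23/2) = 0.40 × 3.391 = 1.356.
z_β = 1.356 − 1.645 = -0.289.
Power = Φ(-0.289) = 0.386.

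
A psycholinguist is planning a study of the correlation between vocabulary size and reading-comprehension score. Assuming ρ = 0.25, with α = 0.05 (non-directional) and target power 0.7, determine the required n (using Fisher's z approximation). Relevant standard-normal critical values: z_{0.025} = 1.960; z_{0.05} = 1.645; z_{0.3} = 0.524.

Fisher's z: C = ½·ln((1+r)/(1−r)) = ½·ln(1.6667) = 0.2554.
n = ((z_{α/2} + z_β)/C)² + 3.
(1.960 + 0.524) / 0.2554 = 2.484 / 0.2554 = 9.726.
n = 9.726² + 3 = 94.59 + 3 = 97.6.
Round up.

n = 98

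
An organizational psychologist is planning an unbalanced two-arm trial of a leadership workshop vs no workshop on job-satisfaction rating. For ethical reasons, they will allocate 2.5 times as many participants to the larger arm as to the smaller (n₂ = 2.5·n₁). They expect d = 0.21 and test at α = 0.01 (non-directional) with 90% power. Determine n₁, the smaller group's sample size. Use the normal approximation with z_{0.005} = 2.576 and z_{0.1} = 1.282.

With allocation ratio k = n₂/n₁ = 2.5, Var(x̄₁−x̄₂) = σ²(1/n₁ + 1/(k·n₁)) = σ²·(k+1)/(k·n₁).
So n₁ = (1 + 1/k)·((z_{α/2} + z_β)/d)² = 1.400 × (3.858/0.21)².
n₁ = 1.400 × 337.51 = 472.5.
Round up: n₁ = 473, giving n₂ = ⌈2.5 × 473⌉ = ⌈1182.5⌉ = 1183.

n₁ = 473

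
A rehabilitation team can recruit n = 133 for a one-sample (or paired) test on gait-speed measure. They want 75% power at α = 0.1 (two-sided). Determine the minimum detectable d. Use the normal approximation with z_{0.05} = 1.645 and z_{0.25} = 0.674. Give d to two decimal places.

d_min ≈ 0.20

For a single sample (or paired design) of n = 133: d_min = (z_{α/2} + z_β)/√n.
z-sum = 1.645 + 0.674 = 2.319.
d_min = 2.319 / √133 = 2.319 / 11.533 = 0.201.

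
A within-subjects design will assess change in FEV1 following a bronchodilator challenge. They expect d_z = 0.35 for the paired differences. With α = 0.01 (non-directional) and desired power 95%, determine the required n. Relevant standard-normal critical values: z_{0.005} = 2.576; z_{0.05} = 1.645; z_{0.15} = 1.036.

For a paired (one-sample on differences) test: n = ((z_{α/2} + z_β) / d)².
z_{α/2} + z_β = 2.576 + 1.645 = 4.221.
n = (4.221 / 0.35)² = 12.060² = 145.44.
Round up.

n = 146 pairs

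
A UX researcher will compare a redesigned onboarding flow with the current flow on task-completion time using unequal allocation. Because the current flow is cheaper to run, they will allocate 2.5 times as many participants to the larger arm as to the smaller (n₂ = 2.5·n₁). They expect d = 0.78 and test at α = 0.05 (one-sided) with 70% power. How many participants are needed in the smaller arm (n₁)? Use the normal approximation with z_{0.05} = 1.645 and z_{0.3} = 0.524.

n₁ = 11

With allocation ratio k = n₂/n₁ = 2.5, Var(x̄₁−x̄₂) = σ²(1/n₁ + 1/(k·n₁)) = σ²·(k+1)/(k·n₁).
So n₁ = (1 + 1/k)·((z_{α} + z_β)/d)² = 1.400 × (2.169/0.78)².
n₁ = 1.400 × 7.73 = 10.8.
Round up: n₁ = 11, giving n₂ = ⌈2.5 × 11⌉ = ⌈27.5⌉ = 28.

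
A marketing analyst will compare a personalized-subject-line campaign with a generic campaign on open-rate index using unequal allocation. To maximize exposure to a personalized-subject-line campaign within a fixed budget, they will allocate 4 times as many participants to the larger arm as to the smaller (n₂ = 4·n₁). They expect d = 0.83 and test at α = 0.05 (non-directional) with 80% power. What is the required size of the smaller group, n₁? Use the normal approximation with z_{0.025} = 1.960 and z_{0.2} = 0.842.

With allocation ratio k = n₂/n₁ = 4, Var(x̄₁−x̄₂) = σ²(1/n₁ + 1/(k·n₁)) = σ²·(k+1)/(k·n₁).
So n₁ = (1 + 1/k)·((z_{α/2} + z_β)/d)² = 1.250 × (2.802/0.83)².
n₁ = 1.250 × 11.40 = 14.2.
Round up: n₁ = 15, giving n₂ = 4 × 15 = 60.

n₁ = 15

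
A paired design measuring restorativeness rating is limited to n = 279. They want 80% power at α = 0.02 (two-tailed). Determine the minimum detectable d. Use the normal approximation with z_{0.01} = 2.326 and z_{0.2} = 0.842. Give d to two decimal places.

d_min ≈ 0.19

For a single sample (or paired design) of n = 279: d_min = (z_{α/2} + z_β)/√n.
z-sum = 2.326 + 0.842 = 3.168.
d_min = 3.168 / √279 = 3.168 / 16.703 = 0.190.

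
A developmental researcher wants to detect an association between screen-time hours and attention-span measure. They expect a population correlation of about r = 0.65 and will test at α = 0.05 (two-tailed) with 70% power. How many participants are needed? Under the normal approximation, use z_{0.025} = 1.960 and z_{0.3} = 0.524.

Fisher's z: C = ½·ln((1+r)/(1−r)) = ½·ln(4.7143) = 0.7753.
n = ((z_{α/2} + z_β)/C)² + 3.
(1.960 + 0.524) / 0.7753 = 2.484 / 0.7753 = 3.204.
n = 3.204² + 3 = 10.27 + 3 = 13.3.
Round up.

n = 14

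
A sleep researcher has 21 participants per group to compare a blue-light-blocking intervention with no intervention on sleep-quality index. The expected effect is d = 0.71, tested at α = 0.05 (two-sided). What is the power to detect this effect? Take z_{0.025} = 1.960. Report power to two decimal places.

For two equal groups, power = Φ(d·√(n/2) − z_{α/2}).
d·√(n/2) = 0.71 × √(21/2) = 0.71 × 3.240 = 2.301.
z_β = 2.301 − 1.960 = 0.341.
Power = Φ(0.341) = 0.633.

power ≈ 0.63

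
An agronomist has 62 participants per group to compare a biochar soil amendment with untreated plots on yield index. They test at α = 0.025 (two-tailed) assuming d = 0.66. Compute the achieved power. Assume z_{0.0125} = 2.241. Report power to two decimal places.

For two equal groups, power = Φ(d·√(n/2) − z_{α/2}).
d·√(n/2) = 0.66 × √(62/2) = 0.66 × 5.568 = 3.675.
z_β = 3.675 − 2.241 = 1.434.
Power = Φ(1.434) = 0.924.

power ≈ 0.92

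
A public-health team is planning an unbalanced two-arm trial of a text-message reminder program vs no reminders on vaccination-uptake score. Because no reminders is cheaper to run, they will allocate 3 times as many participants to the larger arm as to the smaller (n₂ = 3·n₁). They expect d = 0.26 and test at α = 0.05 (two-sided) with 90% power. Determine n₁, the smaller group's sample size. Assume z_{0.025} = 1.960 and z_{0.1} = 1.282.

n₁ = 208

With allocation ratio k = n₂/n₁ = 3, Var(x̄₁−x̄₂) = σ²(1/n₁ + 1/(k·n₁)) = σ²·(k+1)/(k·n₁).
So n₁ = (1 + 1/k)·((z_{α/2} + z_β)/d)² = 1.333 × (3.242/0.26)².
n₁ = 1.333 × 155.48 = 207.3.
Round up: n₁ = 208, giving n₂ = 3 × 208 = 624.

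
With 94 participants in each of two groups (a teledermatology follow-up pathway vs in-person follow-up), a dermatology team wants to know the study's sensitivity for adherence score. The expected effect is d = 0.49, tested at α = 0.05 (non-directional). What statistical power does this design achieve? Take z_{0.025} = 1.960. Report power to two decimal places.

power ≈ 0.92

For two equal groups, power = Φ(d·√(n/2) − z_{α/2}).
d·√(n/2) = 0.49 × √(94/2) = 0.49 × 6.856 = 3.359.
z_β = 3.359 − 1.960 = 1.399.
Power = Φ(1.399) = 0.919.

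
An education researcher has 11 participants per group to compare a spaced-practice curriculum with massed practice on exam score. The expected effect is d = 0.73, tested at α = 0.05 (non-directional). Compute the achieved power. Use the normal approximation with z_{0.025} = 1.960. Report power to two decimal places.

For two equal groups, power = Φ(d·√(n/2) − z_{α/2}).
d·√(n/2) = 0.73 × √(11/2) = 0.73 × 2.345 = 1.712.
z_β = 1.712 − 1.960 = -0.248.
Power = Φ(-0.248) = 0.402.

power ≈ 0.40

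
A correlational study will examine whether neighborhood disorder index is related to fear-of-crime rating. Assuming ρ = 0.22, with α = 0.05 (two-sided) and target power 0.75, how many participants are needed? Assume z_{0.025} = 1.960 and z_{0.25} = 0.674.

Fisher's z: C = ½·ln((1+r)/(1−r)) = ½·ln(1.5641) = 0.2237.
n = ((z_{α/2} + z_β)/C)² + 3.
(1.960 + 0.674) / 0.2237 = 2.634 / 0.2237 = 11.775.
n = 11.775² + 3 = 138.64 + 3 = 141.6.
Round up.

n = 142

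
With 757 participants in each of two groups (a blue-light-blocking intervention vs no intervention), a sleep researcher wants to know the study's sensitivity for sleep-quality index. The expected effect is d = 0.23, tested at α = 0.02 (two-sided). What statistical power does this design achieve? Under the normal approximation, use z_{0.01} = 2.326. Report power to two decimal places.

For two equal groups, power = Φ(d·√(n/2) − z_{α/2}).
d·√(n/2) = 0.23 × √(757/2) = 0.23 × 19.455 = 4.475.
z_β = 4.475 − 2.326 = 2.149.
Power = Φ(2.149) = 0.984.

power ≈ 0.98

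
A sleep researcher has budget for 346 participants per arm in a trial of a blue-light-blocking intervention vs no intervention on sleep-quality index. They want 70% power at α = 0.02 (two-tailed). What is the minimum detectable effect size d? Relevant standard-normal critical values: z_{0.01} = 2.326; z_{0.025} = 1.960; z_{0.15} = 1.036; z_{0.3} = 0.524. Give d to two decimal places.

For two independent groups of n = 346 each: d_min = (z_{α/2} + z_β)·√(2/n).
z-sum = 2.326 + 0.524 = 2.850.
d_min = 2.850 × √(2/346) = 2.850 × 0.0760 = 0.217.

d_min ≈ 0.22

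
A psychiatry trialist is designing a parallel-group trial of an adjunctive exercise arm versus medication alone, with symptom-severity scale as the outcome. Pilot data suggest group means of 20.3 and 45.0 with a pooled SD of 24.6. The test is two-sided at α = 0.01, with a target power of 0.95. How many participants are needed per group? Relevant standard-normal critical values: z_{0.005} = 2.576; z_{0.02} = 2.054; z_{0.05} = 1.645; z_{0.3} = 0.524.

n = 36 per group

Cohen's d = |M₁ − M₂| / SD_pooled = |20.3 − 45.0| / 24.6 = 24.7 / 24.6 = 1.004.
For two independent groups with equal n: n = 2·((z_{α/2} + z_β) / d)².
z_{α/2} + z_β = 2.576 + 1.645 = 4.221.
n = 2 × (4.221 / 1.004)² = 2 × 4.204² = 2 × 17.68 = 35.4.
Round up to the next whole participant.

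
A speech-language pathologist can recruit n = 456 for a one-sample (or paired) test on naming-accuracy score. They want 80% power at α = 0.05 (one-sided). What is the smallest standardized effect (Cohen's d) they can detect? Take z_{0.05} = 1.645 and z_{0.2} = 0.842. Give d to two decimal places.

For a single sample (or paired design) of n = 456: d_min = (z_{α} + z_β)/√n.
z-sum = 1.645 + 0.842 = 2.487.
d_min = 2.487 / √456 = 2.487 / 21.354 = 0.116.

d_min ≈ 0.12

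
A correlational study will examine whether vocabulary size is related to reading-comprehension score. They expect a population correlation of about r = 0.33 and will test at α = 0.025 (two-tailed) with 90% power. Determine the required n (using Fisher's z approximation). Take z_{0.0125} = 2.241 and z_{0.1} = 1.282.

n = 109

Fisher's z: C = ½·ln((1+r)/(1−r)) = ½·ln(1.9851) = 0.3428.
n = ((z_{α/2} + z_β)/C)² + 3.
(2.241 + 1.282) / 0.3428 = 3.523 / 0.3428 = 10.277.
n = 10.277² + 3 = 105.62 + 3 = 108.6.
Round up.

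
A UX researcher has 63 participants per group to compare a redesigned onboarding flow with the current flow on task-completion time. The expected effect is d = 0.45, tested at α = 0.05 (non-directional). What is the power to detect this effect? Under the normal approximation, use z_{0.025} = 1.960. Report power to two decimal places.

For two equal groups, power = Φ(d·√(n/2) − z_{α/2}).
d·√(n/2) = 0.45 × √(63/2) = 0.45 × 5.612 = 2.526.
z_β = 2.526 − 1.960 = 0.566.
Power = Φ(0.566) = 0.714.

power ≈ 0.71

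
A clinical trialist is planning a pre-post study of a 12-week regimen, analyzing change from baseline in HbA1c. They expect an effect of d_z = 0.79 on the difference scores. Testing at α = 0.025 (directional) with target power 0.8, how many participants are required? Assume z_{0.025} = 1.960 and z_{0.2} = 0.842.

n = 13 pairs

For a paired (one-sample on differences) test: n = ((z_{α} + z_β) / d)².
z_{α} + z_β = 1.960 + 0.842 = 2.802.
n = (2.802 / 0.79)² = 3.547² = 12.58.
Round up.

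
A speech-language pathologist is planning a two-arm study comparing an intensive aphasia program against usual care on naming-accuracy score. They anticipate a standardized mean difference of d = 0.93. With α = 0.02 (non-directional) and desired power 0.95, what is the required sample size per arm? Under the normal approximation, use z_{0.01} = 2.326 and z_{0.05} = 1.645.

n = 37 per group

For two independent groups with equal n: n = 2·((z_{α/2} + z_β) / d)².
z_{α/2} + z_β = 2.326 + 1.645 = 3.971.
n = 2 × (3.971 / 0.93)² = 2 × 4.270² = 2 × 18.23 = 36.5.
Round up to the next whole participant.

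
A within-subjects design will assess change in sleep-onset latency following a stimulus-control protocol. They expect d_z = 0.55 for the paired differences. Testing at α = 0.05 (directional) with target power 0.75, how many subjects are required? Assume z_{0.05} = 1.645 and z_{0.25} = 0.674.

n = 18 pairs

For a paired (one-sample on differences) test: n = ((z_{α} + z_β) / d)².
z_{α} + z_β = 1.645 + 0.674 = 2.319.
n = (2.319 / 0.55)² = 4.216² = 17.78.
Round up.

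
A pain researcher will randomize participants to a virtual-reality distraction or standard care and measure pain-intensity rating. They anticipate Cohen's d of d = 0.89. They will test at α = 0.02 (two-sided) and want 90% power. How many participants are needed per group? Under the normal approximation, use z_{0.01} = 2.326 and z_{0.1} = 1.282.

n = 33 per group

For two independent groups with equal n: n = 2·((z_{α/2} + z_β) / d)².
z_{α/2} + z_β = 2.326 + 1.282 = 3.608.
n = 2 × (3.608 / 0.89)² = 2 × 4.054² = 2 × 16.43 = 32.9.
Round up to the next whole participant.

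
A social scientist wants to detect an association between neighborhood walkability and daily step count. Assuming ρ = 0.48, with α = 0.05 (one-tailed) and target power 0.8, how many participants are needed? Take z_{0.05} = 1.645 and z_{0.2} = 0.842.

Fisher's z: C = ½·ln((1+r)/(1−r)) = ½·ln(2.8462) = 0.5230.
n = ((z_{α} + z_β)/C)² + 3.
(1.645 + 0.842) / 0.5230 = 2.487 / 0.5230 = 4.755.
n = 4.755² + 3 = 22.61 + 3 = 25.6.
Round up.

n = 26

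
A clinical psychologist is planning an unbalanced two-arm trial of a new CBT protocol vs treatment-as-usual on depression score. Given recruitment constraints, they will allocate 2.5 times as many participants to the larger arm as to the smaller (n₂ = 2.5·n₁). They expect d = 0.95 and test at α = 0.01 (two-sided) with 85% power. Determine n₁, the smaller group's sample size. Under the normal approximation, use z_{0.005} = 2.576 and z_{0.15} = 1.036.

With allocation ratio k = n₂/n₁ = 2.5, Var(x̄₁−x̄₂) = σ²(1/n₁ + 1/(k·n₁)) = σ²·(k+1)/(k·n₁).
So n₁ = (1 + 1/k)·((z_{α/2} + z_β)/d)² = 1.400 × (3.612/0.95)².
n₁ = 1.400 × 14.46 = 20.2.
Round up: n₁ = 21, giving n₂ = ⌈2.5 × 21⌉ = ⌈52.5⌉ = 53.

n₁ = 21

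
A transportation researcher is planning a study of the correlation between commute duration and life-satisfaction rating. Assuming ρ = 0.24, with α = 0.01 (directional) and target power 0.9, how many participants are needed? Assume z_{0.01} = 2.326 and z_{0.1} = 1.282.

n = 221

Fisher's z: C = ½·ln((1+r)/(1−r)) = ½·ln(1.6316) = 0.2448.
n = ((z_{α} + z_β)/C)² + 3.
(2.326 + 1.282) / 0.2448 = 3.608 / 0.2448 = 14.739.
n = 14.739² + 3 = 217.23 + 3 = 220.2.
Round up.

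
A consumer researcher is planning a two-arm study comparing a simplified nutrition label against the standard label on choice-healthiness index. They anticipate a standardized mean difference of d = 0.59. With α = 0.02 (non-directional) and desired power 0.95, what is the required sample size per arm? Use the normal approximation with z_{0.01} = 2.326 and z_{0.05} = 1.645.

For two independent groups with equal n: n = 2·((z_{α/2} + z_β) / d)².
z_{α/2} + z_β = 2.326 + 1.645 = 3.971.
n = 2 × (3.971 / 0.59)² = 2 × 6.731² = 2 × 45.30 = 90.6.
Round up to the next whole participant.

n = 91 per group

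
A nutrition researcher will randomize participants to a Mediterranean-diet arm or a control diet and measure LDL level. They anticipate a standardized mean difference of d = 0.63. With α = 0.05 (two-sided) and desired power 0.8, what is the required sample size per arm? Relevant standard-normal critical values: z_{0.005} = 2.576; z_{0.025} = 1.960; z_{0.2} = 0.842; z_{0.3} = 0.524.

For two independent groups with equal n: n = 2·((z_{α/2} + z_β) / d)².
z_{α/2} + z_β = 1.960 + 0.842 = 2.802.
n = 2 × (2.802 / 0.63)² = 2 × 4.448² = 2 × 19.78 = 39.6.
Round up to the next whole participant.

n = 40 per group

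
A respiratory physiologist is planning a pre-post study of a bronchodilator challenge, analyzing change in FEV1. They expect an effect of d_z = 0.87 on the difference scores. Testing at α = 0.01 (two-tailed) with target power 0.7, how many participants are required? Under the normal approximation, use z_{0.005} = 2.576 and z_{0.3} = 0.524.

For a paired (one-sample on differences) test: n = ((z_{α/2} + z_β) / d)².
z_{α/2} + z_β = 2.576 + 0.524 = 3.100.
n = (3.100 / 0.87)² = 3.563² = 12.70.
Round up.

n = 13 pairs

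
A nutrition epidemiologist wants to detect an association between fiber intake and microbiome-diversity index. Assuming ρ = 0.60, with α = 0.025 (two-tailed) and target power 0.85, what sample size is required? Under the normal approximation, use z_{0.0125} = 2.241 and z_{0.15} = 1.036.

Fisher's z: C = ½·ln((1+r)/(1−r)) = ½·ln(4.0000) = 0.6931.
n = ((z_{α/2} + z_β)/C)² + 3.
(2.241 + 1.036) / 0.6931 = 3.277 / 0.6931 = 4.728.
n = 4.728² + 3 = 22.35 + 3 = 25.4.
Round up.

n = 26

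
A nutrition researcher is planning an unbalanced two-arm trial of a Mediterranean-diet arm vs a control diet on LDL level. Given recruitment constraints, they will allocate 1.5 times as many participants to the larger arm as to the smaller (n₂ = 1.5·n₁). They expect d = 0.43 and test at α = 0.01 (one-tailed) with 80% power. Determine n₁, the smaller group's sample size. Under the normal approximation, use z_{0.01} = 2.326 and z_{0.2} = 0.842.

With allocation ratio k = n₂/n₁ = 1.5, Var(x̄₁−x̄₂) = σ²(1/n₁ + 1/(k·n₁)) = σ²·(k+1)/(k·n₁).
So n₁ = (1 + 1/k)·((z_{α} + z_β)/d)² = 1.667 × (3.168/0.43)².
n₁ = 1.667 × 54.28 = 90.5.
Round up: n₁ = 91, giving n₂ = ⌈1.5 × 91⌉ = ⌈136.5⌉ = 137.

n₁ = 91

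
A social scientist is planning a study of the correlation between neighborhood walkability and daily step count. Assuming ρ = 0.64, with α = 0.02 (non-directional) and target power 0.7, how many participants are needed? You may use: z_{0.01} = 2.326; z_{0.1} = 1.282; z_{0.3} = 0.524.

n = 18

Fisher's z: C = ½·ln((1+r)/(1−r)) = ½·ln(4.5556) = 0.7582.
n = ((z_{α/2} + z_β)/C)² + 3.
(2.326 + 0.524) / 0.7582 = 2.850 / 0.7582 = 3.759.
n = 3.759² + 3 = 14.13 + 3 = 17.1.
Round up.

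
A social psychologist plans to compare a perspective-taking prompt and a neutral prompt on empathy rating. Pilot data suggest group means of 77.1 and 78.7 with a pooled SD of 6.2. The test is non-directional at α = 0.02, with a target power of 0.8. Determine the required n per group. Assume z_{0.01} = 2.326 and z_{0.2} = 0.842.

Cohen's d = |M₁ − M₂| / SD_pooled = |77.1 − 78.7| / 6.2 = 1.6 / 6.2 = 0.258.
For two independent groups with equal n: n = 2·((z_{α/2} + z_β) / d)².
z_{α/2} + z_β = 2.326 + 0.842 = 3.168.
n = 2 × (3.168 / 0.258)² = 2 × 12.279² = 2 × 150.78 = 301.6.
Round up to the next whole participant.

n = 302 per group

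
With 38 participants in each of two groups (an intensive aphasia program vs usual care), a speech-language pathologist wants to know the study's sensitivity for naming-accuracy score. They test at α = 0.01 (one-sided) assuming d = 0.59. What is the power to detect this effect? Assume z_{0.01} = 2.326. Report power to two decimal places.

power ≈ 0.60

For two equal groups, power = Φ(d·√(n/2) − z_{α}).
d·√(n/2) = 0.59 × √(38/2) = 0.59 × 4.359 = 2.572.
z_β = 2.572 − 2.326 = 0.246.
Power = Φ(0.246) = 0.597.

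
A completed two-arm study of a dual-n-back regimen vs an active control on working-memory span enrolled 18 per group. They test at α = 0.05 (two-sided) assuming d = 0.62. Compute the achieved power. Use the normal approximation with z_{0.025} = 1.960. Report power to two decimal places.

For two equal groups, power = Φ(d·√(n/2) − z_{α/2}).
d·√(n/2) = 0.62 × √(18/2) = 0.62 × 3.000 = 1.860.
z_β = 1.860 − 1.960 = -0.100.
Power = Φ(-0.100) = 0.460.

power ≈ 0.46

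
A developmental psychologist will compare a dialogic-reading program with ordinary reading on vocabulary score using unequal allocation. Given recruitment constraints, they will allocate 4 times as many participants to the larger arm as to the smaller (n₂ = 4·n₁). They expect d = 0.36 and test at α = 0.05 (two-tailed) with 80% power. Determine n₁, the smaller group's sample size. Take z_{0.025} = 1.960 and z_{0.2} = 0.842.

n₁ = 76

With allocation ratio k = n₂/n₁ = 4, Var(x̄₁−x̄₂) = σ²(1/n₁ + 1/(k·n₁)) = σ²·(k+1)/(k·n₁).
So n₁ = (1 + 1/k)·((z_{α/2} + z_β)/d)² = 1.250 × (2.802/0.36)².
n₁ = 1.250 × 60.58 = 75.7.
Round up: n₁ = 76, giving n₂ = 4 × 76 = 304.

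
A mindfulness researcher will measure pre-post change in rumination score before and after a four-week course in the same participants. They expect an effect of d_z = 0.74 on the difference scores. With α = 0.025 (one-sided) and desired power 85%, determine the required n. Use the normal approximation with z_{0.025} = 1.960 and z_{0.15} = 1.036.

For a paired (one-sample on differences) test: n = ((z_{α} + z_β) / d)².
z_{α} + z_β = 1.960 + 1.036 = 2.996.
n = (2.996 / 0.74)² = 4.049² = 16.39.
Round up.

n = 17 pairs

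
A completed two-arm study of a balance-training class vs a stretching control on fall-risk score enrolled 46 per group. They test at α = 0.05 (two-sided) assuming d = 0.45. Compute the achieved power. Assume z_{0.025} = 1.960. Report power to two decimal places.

For two equal groups, power = Φ(d·√(n/2) − z_{α/2}).
d·√(n/2) = 0.45 × √(46/2) = 0.45 × 4.796 = 2.158.
z_β = 2.158 − 1.960 = 0.198.
Power = Φ(0.198) = 0.579.

power ≈ 0.58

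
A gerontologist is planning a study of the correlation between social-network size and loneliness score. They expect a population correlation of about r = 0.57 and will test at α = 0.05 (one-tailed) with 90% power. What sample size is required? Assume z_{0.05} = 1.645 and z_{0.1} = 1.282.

Fisher's z: C = ½·ln((1+r)/(1−r)) = ½·ln(3.6512) = 0.6475.
n = ((z_{α} + z_β)/C)² + 3.
(1.645 + 1.282) / 0.6475 = 2.927 / 0.6475 = 4.520.
n = 4.520² + 3 = 20.43 + 3 = 23.4.
Round up.

n = 24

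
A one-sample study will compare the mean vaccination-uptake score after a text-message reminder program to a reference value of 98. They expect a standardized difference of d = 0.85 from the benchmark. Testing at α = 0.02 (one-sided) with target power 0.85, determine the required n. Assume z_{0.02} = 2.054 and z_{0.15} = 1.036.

n = 14

For a one-sample test: n = ((z_{α} + z_β) / d)².
z_{α} + z_β = 2.054 + 1.036 = 3.090.
n = (3.090 / 0.85)² = 3.635² = 13.22.
Round up.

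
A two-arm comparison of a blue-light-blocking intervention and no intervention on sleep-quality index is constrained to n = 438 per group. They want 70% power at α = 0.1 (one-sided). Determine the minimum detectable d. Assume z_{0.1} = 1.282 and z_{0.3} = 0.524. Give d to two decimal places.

d_min ≈ 0.12

For two independent groups of n = 438 each: d_min = (z_{α} + z_β)·√(2/n).
z-sum = 1.282 + 0.524 = 1.806.
d_min = 1.806 × √(2/438) = 1.806 × 0.0676 = 0.122.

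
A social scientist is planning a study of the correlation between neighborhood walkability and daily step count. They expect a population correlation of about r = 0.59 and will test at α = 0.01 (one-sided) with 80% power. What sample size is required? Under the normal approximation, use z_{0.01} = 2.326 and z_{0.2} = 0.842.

Fisher's z: C = ½·ln((1+r)/(1−r)) = ½·ln(3.8780) = 0.6777.
n = ((z_{α} + z_β)/C)² + 3.
(2.326 + 0.842) / 0.6777 = 3.168 / 0.6777 = 4.675.
n = 4.675² + 3 = 21.85 + 3 = 24.9.
Round up.

n = 25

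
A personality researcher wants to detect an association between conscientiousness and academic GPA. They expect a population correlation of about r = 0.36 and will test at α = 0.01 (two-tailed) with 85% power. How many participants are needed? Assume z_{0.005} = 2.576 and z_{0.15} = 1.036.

Fisher's z: C = ½·ln((1+r)/(1−r)) = ½·ln(2.1250) = 0.3769.
n = ((z_{α/2} + z_β)/C)² + 3.
(2.576 + 1.036) / 0.3769 = 3.612 / 0.3769 = 9.583.
n = 9.583² + 3 = 91.84 + 3 = 94.8.
Round up.

n = 95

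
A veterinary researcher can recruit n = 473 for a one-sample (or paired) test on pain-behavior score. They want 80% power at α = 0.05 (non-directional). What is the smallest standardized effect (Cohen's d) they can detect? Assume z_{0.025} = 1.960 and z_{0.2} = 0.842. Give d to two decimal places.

For a single sample (or paired design) of n = 473: d_min = (z_{α/2} + z_β)/√n.
z-sum = 1.960 + 0.842 = 2.802.
d_min = 2.802 / √473 = 2.802 / 21.749 = 0.129.

d_min ≈ 0.13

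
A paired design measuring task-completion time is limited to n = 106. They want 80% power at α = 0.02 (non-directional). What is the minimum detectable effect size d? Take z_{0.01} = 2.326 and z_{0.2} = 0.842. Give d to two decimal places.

For a single sample (or paired design) of n = 106: d_min = (z_{α/2} + z_β)/√n.
z-sum = 2.326 + 0.842 = 3.168.
d_min = 3.168 / √106 = 3.168 / 10.296 = 0.308.

d_min ≈ 0.31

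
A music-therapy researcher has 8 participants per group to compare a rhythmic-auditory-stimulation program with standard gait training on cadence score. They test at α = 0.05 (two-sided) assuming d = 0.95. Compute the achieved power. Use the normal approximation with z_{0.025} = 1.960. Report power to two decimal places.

For two equal groups, power = Φ(d·√(n/2) − z_{α/2}).
d·√(n/2) = 0.95 × √(8/2) = 0.95 × 2.000 = 1.900.
z_β = 1.900 − 1.960 = -0.060.
Power = Φ(-0.060) = 0.476.

power ≈ 0.48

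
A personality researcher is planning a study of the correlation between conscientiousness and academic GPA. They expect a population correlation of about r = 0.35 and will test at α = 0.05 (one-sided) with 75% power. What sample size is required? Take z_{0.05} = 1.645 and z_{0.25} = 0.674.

Fisher's z: C = ½·ln((1+r)/(1−r)) = ½·ln(2.0769) = 0.3654.
n = ((z_{α} + z_β)/C)² + 3.
(1.645 + 0.674) / 0.3654 = 2.319 / 0.3654 = 6.346.
n = 6.346² + 3 = 40.28 + 3 = 43.3.
Round up.

n = 44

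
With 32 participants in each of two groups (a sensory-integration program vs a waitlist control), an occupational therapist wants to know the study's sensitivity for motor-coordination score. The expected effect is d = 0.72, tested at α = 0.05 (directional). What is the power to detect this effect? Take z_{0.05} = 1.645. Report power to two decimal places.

For two equal groups, power = Φ(d·√(n/2) − z_{α}).
d·√(n/2) = 0.72 × √(32/2) = 0.72 × 4.000 = 2.880.
z_β = 2.880 − 1.645 = 1.235.
Power = Φ(1.235) = 0.892.

power ≈ 0.89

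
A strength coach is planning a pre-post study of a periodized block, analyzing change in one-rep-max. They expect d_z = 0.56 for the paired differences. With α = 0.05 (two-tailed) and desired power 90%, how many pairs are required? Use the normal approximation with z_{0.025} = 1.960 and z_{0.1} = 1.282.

For a paired (one-sample on differences) test: n = ((z_{α/2} + z_β) / d)².
z_{α/2} + z_β = 1.960 + 1.282 = 3.242.
n = (3.242 / 0.56)² = 5.789² = 33.52.
Round up.

n = 34 pairs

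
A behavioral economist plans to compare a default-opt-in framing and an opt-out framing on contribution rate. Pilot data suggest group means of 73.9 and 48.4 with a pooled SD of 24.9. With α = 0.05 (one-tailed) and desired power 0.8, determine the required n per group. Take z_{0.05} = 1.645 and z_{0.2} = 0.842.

n = 12 per group

Cohen's d = |M₁ − M₂| / SD_pooled = |73.9 − 48.4| / 24.9 = 25.5 / 24.9 = 1.024.
For two independent groups with equal n: n = 2·((z_{α} + z_β) / d)².
z_{α} + z_β = 1.645 + 0.842 = 2.487.
n = 2 × (2.487 / 1.024)² = 2 × 2.429² = 2 × 5.90 = 11.8.
Round up to the next whole participant.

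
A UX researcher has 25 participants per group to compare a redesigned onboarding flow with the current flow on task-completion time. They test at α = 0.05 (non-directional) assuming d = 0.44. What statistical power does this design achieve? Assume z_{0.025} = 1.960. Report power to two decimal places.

For two equal groups, power = Φ(d·√(n/2) − z_{α/2}).
d·√(n/2) = 0.44 × √(25/2) = 0.44 × 3.536 = 1.556.
z_β = 1.556 − 1.960 = -0.404.
Power = Φ(-0.404) = 0.343.

power ≈ 0.34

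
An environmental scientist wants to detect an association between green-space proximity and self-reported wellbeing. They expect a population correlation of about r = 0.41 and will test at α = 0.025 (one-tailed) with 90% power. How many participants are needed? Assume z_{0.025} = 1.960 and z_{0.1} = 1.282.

Fisher's z: C = ½·ln((1+r)/(1−r)) = ½·ln(2.3898) = 0.4356.
n = ((z_{α} + z_β)/C)² + 3.
(1.960 + 1.282) / 0.4356 = 3.242 / 0.4356 = 7.443.
n = 7.443² + 3 = 55.39 + 3 = 58.4.
Round up.

n = 59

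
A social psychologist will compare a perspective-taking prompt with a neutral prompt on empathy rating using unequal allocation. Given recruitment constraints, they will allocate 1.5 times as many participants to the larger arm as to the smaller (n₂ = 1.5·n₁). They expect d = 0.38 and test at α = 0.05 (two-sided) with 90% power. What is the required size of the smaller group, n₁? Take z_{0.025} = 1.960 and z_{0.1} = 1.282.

With allocation ratio k = n₂/n₁ = 1.5, Var(x̄₁−x̄₂) = σ²(1/n₁ + 1/(k·n₁)) = σ²·(k+1)/(k·n₁).
So n₁ = (1 + 1/k)·((z_{α/2} + z_β)/d)² = 1.667 × (3.242/0.38)².
n₁ = 1.667 × 72.79 = 121.3.
Round up: n₁ = 122, giving n₂ = 1.5 × 122 = 183.

n₁ = 122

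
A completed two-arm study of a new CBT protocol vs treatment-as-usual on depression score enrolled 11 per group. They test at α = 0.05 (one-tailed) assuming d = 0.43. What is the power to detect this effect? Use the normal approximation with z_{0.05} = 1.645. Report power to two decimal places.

For two equal groups, power = Φ(d·√(n/2) − z_{α}).
d·√(n/2) = 0.43 × √(11/2) = 0.43 × 2.345 = 1.008.
z_β = 1.008 − 1.645 = -0.637.
Power = Φ(-0.637) = 0.262.

power ≈ 0.26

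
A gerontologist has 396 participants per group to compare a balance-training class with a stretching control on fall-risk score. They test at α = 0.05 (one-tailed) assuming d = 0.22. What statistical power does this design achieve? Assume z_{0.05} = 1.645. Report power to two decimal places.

For two equal groups, power = Φ(d·√(n/2) − z_{α}).
d·√(n/2) = 0.22 × √(396/2) = 0.22 × 14.071 = 3.096.
z_β = 3.096 − 1.645 = 1.451.
Power = Φ(1.451) = 0.927.

power ≈ 0.93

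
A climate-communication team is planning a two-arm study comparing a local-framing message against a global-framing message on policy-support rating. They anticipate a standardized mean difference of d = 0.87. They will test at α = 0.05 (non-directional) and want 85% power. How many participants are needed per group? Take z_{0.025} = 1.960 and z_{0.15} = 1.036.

n = 24 per group

For two independent groups with equal n: n = 2·((z_{α/2} + z_β) / d)².
z_{α/2} + z_β = 1.960 + 1.036 = 2.996.
n = 2 × (2.996 / 0.87)² = 2 × 3.444² = 2 × 11.86 = 23.7.
Round up to the next whole participant.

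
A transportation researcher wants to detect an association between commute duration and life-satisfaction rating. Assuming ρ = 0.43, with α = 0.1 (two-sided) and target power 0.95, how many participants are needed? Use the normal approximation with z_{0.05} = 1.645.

n = 55

Fisher's z: C = ½·ln((1+r)/(1−r)) = ½·ln(2.5088) = 0.4599.
n = ((z_{α/2} + z_β)/C)² + 3.
(1.645 + 1.645) / 0.4599 = 3.290 / 0.4599 = 7.154.
n = 7.154² + 3 = 51.18 + 3 = 54.2.
Round up.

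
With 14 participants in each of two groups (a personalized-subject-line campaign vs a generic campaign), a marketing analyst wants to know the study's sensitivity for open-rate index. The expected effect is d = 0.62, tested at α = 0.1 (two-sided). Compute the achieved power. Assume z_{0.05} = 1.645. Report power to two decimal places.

power ≈ 0.50

For two equal groups, power = Φ(d·√(n/2) − z_{α/2}).
d·√(n/2) = 0.62 × √(14/2) = 0.62 × 2.646 = 1.640.
z_β = 1.640 − 1.645 = -0.005.
Power = Φ(-0.005) = 0.498.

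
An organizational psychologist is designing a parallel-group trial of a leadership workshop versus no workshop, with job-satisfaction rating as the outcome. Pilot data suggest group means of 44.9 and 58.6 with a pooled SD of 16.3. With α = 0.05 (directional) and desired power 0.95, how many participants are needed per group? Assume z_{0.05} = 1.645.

Cohen's d = |M₁ − M₂| / SD_pooled = |44.9 − 58.6| / 16.3 = 13.7 / 16.3 = 0.840.
For two independent groups with equal n: n = 2·((z_{α} + z_β) / d)².
z_{α} + z_β = 1.645 + 1.645 = 3.290.
n = 2 × (3.290 / 0.840)² = 2 × 3.917² = 2 × 15.34 = 30.7.
Round up to the next whole participant.

n = 31 per group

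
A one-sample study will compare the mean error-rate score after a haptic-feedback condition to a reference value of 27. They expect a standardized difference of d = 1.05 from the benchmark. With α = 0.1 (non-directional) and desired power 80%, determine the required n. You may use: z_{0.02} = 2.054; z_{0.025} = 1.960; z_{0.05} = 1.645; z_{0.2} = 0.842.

For a one-sample test: n = ((z_{α/2} + z_β) / d)².
z_{α/2} + z_β = 1.645 + 0.842 = 2.487.
n = (2.487 / 1.05)² = 2.369² = 5.61.
Round up.

n = 6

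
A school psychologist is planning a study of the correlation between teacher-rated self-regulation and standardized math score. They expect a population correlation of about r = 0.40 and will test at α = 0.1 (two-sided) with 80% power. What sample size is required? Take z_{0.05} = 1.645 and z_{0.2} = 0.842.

Fisher's z: C = ½·ln((1+r)/(1−r)) = ½·ln(2.3333) = 0.4236.
n = ((z_{α/2} + z_β)/C)² + 3.
(1.645 + 0.842) / 0.4236 = 2.487 / 0.4236 = 5.871.
n = 5.871² + 3 = 34.47 + 3 = 37.5.
Round up.

n = 38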